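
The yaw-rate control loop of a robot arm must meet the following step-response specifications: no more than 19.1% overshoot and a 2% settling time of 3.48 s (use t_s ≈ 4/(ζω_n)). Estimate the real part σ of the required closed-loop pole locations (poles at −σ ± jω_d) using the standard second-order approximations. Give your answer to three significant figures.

The settling-time spec alone fixes σ = ζω_n = 4/t_s = 4/3.48 = 1.15.
(Overshoot then fixes ζ = 0.466 and hence ω_d = σ·√(1−ζ²)/ζ = 2.18 rad/s.)

σ ≈ 1.15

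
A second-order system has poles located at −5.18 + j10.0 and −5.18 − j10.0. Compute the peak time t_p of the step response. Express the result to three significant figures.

t_p = π/ω_d with ω_d = 10.0 (the imaginary part), so t_p = 0.314 s.

t_p ≈ 0.314 s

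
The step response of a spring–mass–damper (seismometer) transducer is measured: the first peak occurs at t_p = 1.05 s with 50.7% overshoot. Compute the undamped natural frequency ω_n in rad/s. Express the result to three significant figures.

ω_n ≈ 3.06 rad/s

From the overshoot, ζ = −ln(OS)/√(π²+ln²(OS)) = 0.211.
t_p = π/ω_d ⇒ ω_d = 2.99 rad/s; then ω_n = ω_d/√(1−ζ²) = 3.06 rad/s.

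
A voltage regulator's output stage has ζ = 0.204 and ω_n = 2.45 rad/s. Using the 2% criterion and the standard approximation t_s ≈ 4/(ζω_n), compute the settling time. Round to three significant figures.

t_s ≈ 4/(ζω_n) = 4/(0.204 × 2.45) = 8.00 s.

t_s ≈ 8.00 s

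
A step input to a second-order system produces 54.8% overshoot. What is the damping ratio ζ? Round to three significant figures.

ζ = −ln(OS)/√(π² + (ln OS)²). With OS = 0.548, ln OS = −0.6015 and ζ = 0.6015/3.199 = 0.188.

ζ ≈ 0.188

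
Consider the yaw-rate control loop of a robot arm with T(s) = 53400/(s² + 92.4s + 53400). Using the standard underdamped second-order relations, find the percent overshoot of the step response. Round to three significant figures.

%OS ≈ 52.7%

Comparing the denominator to s² + 2ζω_n s + ω_n²: ω_n = √53400 = 231 rad/s, and 2ζω_n = 92.4 so ζ = 92.4/(2·231) = 0.200.
%OS = 100 e^{−πζ/√(1−ζ²)} with ζ = 0.200 gives 52.7%.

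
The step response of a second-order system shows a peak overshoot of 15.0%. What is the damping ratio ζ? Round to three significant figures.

ζ ≈ 0.517

ζ = −ln(OS)/√(π² + (ln OS)²). With OS = 0.150, ln OS = −1.897 and ζ = 1.897/3.670 = 0.517.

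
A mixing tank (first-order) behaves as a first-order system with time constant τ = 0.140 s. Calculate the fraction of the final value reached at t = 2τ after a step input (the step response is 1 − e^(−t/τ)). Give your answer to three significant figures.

y(t)/y_∞ = 1 − e^(−t/τ) = 1 − e^(−2) = 1 − e^(−2.00) = 0.865.

y/y_∞ ≈ 0.865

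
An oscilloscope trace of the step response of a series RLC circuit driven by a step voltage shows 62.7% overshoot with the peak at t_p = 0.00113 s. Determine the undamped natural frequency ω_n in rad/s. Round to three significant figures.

ω_n ≈ 2810 rad/s

ζ from %OS: ζ = |ln 0.627|/√(π²+ln²0.627) = 0.147.
t_p = π/ω_d ⇒ ω_d = 2780 rad/s; then ω_n = ω_d/√(1−ζ²) = 2810 rad/s.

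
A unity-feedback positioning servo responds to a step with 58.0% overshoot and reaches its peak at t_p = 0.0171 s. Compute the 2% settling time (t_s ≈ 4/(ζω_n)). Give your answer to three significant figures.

ζ from %OS: ζ = |ln 0.580|/√(π²+ln²0.580) = 0.171.
From t_p = π/ω_d, ω_d = π/0.0171 = 184 rad/s, so ω_n = ω_d/√(1−ζ²) = 186 rad/s.
t_s ≈ 4/(ζω_n) = 4/(0.171·186) = 0.126 s.

t_s ≈ 0.126 s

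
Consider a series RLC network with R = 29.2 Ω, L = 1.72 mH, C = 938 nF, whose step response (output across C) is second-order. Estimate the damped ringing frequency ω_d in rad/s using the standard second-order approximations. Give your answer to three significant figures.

ω_d ≈ 23400 rad/s

For a series RLC circuit (capacitor voltage as output), ω_n = 1/√(LC) = 1/√(1.72 mH · 938 nF) = 24900 rad/s.
ζ = (R/2)·√(C/L) = (29.2/2)·√(938 nF/1.72 mH) = 0.341.
The damped frequency ω_d = ω_n√(1−ζ²) = 23400 rad/s.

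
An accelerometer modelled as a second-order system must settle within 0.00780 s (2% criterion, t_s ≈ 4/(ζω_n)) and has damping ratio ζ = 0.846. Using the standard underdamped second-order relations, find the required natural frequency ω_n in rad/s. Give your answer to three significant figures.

Rearranging t_s ≈ 4/(ζω_n) gives ω_n = 4/(ζ·t_s) = 4/(0.846 × 0.00780) = 606 rad/s.

ω_n ≈ 606 rad/s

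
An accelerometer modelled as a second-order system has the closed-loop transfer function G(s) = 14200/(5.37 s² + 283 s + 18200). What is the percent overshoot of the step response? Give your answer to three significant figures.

Dividing through by 5.37: denominator becomes s² + 52.70 s + 3389.
So ω_n = √3389 = 58.2 rad/s and ζ = 52.70/(2·58.2) = 0.453.
Overshoot: exp(−π·0.453/√(1−0.453²)) = 0.203, i.e. 20.3%.

%OS ≈ 20.3%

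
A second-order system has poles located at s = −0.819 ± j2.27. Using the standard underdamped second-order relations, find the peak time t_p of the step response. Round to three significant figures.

t_p = π/ω_d with ω_d = 2.27 (the imaginary part), so t_p = 1.38 s.

t_p ≈ 1.38 s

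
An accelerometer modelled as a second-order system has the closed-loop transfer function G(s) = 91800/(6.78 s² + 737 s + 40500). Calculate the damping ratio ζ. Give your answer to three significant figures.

Dividing through by 6.78: denominator becomes s² + 108.7 s + 5973.
So ω_n = √5973 = 77.3 rad/s and ζ = 108.7/(2·77.3) = 0.703.

ζ ≈ 0.703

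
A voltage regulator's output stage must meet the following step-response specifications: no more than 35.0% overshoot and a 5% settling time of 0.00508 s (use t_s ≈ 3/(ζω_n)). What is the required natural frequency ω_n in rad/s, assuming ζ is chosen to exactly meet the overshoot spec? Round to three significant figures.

ω_n ≈ 1860 rad/s

From %OS = 100·exp(−πζ/√(1−ζ²)), invert to get ζ = −ln(OS)/√(π² + ln²(OS)) with OS = 0.350.
−ln 0.350 = 1.050, so ζ = 1.050/√(π² + 1.102) = 0.317.
From t_s ≈ 3/(ζω_n): ω_n = 3/(ζ·t_s) = 3/(0.317·0.00508) = 1860 rad/s.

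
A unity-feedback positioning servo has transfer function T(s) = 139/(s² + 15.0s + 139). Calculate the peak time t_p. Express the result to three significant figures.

t_p ≈ 0.345 s

ω_n = √139 = 11.8 rad/s; ζ = 15.0/(2·11.8) = 0.636.
ω_d = 11.8·√(1 − 0.636²) = 9.10 rad/s. Then t_p = π/ω_d = 0.345 s.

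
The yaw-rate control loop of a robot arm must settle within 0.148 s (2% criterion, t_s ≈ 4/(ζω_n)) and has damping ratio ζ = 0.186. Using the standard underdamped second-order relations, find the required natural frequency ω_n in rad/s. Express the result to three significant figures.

ω_n ≈ 145 rad/s

Rearranging t_s ≈ 4/(ζω_n) gives ω_n = 4/(ζ·t_s) = 4/(0.186 × 0.148) = 145 rad/s.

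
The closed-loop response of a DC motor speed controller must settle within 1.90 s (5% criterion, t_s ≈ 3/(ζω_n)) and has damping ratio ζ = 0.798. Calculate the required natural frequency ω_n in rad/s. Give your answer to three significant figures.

Rearranging t_s ≈ 3/(ζω_n) gives ω_n = 3/(ζ·t_s) = 3/(0.798 × 1.90) = 1.98 rad/s.

ω_n ≈ 1.98 rad/s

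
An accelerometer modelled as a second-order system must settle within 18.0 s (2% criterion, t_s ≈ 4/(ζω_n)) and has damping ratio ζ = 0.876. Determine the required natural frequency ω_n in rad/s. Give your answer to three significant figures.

Rearranging t_s ≈ 4/(ζω_n) gives ω_n = 4/(ζ·t_s) = 4/(0.876 × 18.0) = 0.254 rad/s.

ω_n ≈ 0.254 rad/s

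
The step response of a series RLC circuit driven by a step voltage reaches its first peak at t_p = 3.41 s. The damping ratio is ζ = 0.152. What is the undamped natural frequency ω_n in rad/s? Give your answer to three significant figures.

Peak time t_p = π/ω_d, so ω_d = π/t_p = π/3.41 = 0.921 rad/s.
ω_n = ω_d/√(1−ζ²) = 0.921/√0.977 = 0.932 rad/s.

ω_n ≈ 0.932 rad/s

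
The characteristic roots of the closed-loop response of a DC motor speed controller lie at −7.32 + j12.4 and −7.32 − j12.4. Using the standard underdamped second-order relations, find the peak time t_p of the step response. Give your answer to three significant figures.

t_p = π/ω_d with ω_d = 12.4 (the imaginary part), so t_p = 0.253 s.

t_p ≈ 0.253 s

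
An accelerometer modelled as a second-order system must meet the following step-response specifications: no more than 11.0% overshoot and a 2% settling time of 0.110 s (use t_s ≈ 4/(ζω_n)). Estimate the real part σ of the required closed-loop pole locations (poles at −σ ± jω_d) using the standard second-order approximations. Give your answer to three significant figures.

σ ≈ 36.4

The settling-time spec alone fixes σ = ζω_n = 4/t_s = 4/0.110 = 36.4.
(Overshoot then fixes ζ = 0.575 and hence ω_d = σ·√(1−ζ²)/ζ = 51.8 rad/s.)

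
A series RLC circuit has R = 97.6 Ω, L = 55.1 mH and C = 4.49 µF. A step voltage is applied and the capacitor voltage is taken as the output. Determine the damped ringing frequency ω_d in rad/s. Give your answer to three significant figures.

ω_d ≈ 1800 rad/s

For a series RLC circuit (capacitor voltage as output), ω_n = 1/√(LC) = 1/√(55.1 mH · 4.49 µF) = 2010 rad/s.
ζ = (R/2)·√(C/L) = (97.6/2)·√(4.49 µF/55.1 mH) = 0.441.
ω_d = ω_n√(1−ζ²) = 1800 rad/s.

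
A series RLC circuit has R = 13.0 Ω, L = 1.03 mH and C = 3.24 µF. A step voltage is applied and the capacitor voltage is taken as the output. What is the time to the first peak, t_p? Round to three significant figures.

For a series RLC circuit (capacitor voltage as output), ω_n = 1/√(LC) = 1/√(1.03 mH · 3.24 µF) = 17300 rad/s.
ζ = (R/2)·√(C/L) = (13.0/2)·√(3.24 µF/1.03 mH) = 0.365.
ω_d = 17300·√(1 − 0.365²) = 16100 rad/s. t_p = π/ω_d = 0.000195 s.

t_p ≈ 0.000195 s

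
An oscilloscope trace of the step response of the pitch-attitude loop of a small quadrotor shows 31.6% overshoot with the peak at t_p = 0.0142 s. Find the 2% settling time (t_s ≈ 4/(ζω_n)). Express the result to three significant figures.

From the overshoot, ζ = −ln(OS)/√(π²+ln²(OS)) = 0.344.
t_p = π/ω_d ⇒ ω_d = 221 rad/s; then ω_n = ω_d/√(1−ζ²) = 236 rad/s.
t_s ≈ 4/(ζω_n) = 4/(0.344·236) = 0.0493 s.

t_s ≈ 0.0493 s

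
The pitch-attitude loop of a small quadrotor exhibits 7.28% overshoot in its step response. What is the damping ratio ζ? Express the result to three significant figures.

ζ = −ln(OS)/√(π² + (ln OS)²). With OS = 0.0728, ln OS = −2.620 and ζ = 2.620/4.091 = 0.640.

ζ ≈ 0.640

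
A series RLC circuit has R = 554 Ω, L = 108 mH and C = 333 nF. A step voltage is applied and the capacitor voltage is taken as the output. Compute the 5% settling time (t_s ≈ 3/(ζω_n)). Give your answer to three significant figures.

t_s ≈ 0.00117 s

For a series RLC circuit (capacitor voltage as output), ω_n = 1/√(LC) = 1/√(108 mH · 333 nF) = 5270 rad/s.
ζ = (R/2)·√(C/L) = (554/2)·√(333 nF/108 mH) = 0.486.
t_s ≈ 3/(ζω_n) = 0.00117 s.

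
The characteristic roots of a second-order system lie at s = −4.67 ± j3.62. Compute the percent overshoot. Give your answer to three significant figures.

|pole| = ω_n = √(4.67² + 3.62²) = 5.91 rad/s; ζ = cos θ = σ/ω_n = 0.790.
%OS = 100·exp(−πζ/√(1−ζ²)) = 1.74%.

%OS ≈ 1.74%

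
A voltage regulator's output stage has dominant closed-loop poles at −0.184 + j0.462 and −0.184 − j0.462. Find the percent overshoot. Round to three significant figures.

The poles are at −σ ± jω_d with σ = 0.184 and ω_d = 0.462, so ω_n = √(σ²+ω_d²) = 0.497 rad/s and ζ = σ/ω_n = 0.370.
%OS = 100 e^{−πζ/√(1−ζ²)} with ζ = 0.370 gives 28.6%.

%OS ≈ 28.6%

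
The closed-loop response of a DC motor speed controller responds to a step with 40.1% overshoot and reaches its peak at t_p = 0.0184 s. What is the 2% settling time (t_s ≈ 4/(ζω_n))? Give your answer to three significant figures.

t_s ≈ 0.0805 s

ζ from %OS: ζ = |ln 0.401|/√(π²+ln²0.401) = 0.279.
From t_p = π/ω_d, ω_d = π/0.0184 = 171 rad/s, so ω_n = ω_d/√(1−ζ²) = 178 rad/s.
t_s ≈ 4/(ζω_n) = 4/(0.279·178) = 0.0805 s.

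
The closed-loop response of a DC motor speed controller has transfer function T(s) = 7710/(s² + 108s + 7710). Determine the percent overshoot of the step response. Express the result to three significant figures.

%OS ≈ 8.63%

Matching coefficients with s² + 2ζω_n s + ω_n² gives ω_n² = 7710 ⇒ ω_n = 87.8 rad/s, and ζ = 108/(2ω_n) = 0.615.
Overshoot: exp(−π·0.615/√(1−0.615²)) = 0.0863, i.e. 8.63%.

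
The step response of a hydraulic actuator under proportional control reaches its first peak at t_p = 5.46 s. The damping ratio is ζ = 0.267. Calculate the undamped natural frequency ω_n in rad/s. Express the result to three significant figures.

Peak time t_p = π/ω_d, so ω_d = π/t_p = π/5.46 = 0.575 rad/s.
ω_n = ω_d/√(1−ζ²) = 0.575/√0.929 = 0.597 rad/s.

ω_n ≈ 0.597 rad/s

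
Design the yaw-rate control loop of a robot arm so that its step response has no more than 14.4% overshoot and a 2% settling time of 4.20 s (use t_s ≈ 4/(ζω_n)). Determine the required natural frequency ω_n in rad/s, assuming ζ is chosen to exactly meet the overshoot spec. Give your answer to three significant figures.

From %OS = 100·exp(−πζ/√(1−ζ²)), invert to get ζ = −ln(OS)/√(π² + ln²(OS)) with OS = 0.144.
−ln 0.144 = 1.938, so ζ = 1.938/√(π² + 3.756) = 0.525.
From t_s ≈ 4/(ζω_n): ω_n = 4/(ζ·t_s) = 4/(0.525·4.20) = 1.81 rad/s.

ω_n ≈ 1.81 rad/s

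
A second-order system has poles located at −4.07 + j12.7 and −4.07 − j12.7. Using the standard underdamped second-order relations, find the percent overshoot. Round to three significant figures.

%OS ≈ 36.5%

|pole| = ω_n = √(4.07² + 12.7²) = 13.3 rad/s; ζ = cos θ = σ/ω_n = 0.305.
Overshoot: exp(−π·0.305/√(1−0.305²)) = 0.365, i.e. 36.5%.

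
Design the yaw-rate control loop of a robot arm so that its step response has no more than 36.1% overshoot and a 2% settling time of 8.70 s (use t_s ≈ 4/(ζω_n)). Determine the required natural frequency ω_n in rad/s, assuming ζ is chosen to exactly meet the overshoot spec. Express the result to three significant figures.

Inverting the overshoot relation: ζ = |ln 0.361|/√(π² + ln²0.361) = 0.308.
From t_s ≈ 4/(ζω_n): ω_n = 4/(ζ·t_s) = 4/(0.308·8.70) = 1.49 rad/s.

ω_n ≈ 1.49 rad/s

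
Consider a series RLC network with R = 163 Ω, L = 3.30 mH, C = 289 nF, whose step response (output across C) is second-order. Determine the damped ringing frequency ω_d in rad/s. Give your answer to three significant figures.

For a series RLC circuit (capacitor voltage as output), ω_n = 1/√(LC) = 1/√(3.30 mH · 289 nF) = 32400 rad/s.
ζ = (R/2)·√(C/L) = (163/2)·√(289 nF/3.30 mH) = 0.763.
ω_d = 32400·√(1 − 0.763²) = 20900 rad/s.

ω_d ≈ 20900 rad/s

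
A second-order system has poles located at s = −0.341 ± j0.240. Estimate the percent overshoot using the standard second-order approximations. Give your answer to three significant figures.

|pole| = ω_n = √(0.341² + 0.240²) = 0.417 rad/s; ζ = cos θ = σ/ω_n = 0.818.
%OS = 100 e^{−πζ/√(1−ζ²)} with ζ = 0.818 gives 1.15%.

%OS ≈ 1.15%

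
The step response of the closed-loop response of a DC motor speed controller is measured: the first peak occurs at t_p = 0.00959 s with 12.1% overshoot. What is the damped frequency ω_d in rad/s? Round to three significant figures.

t_p = π/ω_d, so ω_d = π/0.00959 = 328 rad/s.

ω_d ≈ 328 rad/s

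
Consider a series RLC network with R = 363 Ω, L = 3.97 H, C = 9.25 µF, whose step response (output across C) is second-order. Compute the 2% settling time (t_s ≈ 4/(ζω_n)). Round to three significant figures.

t_s ≈ 0.0875 s

For a series RLC circuit (capacitor voltage as output), ω_n = 1/√(LC) = 1/√(3.97 H · 9.25 µF) = 165 rad/s.
ζ = (R/2)·√(C/L) = (363/2)·√(9.25 µF/3.97 H) = 0.277.
t_s ≈ 4/(ζω_n) = 0.0875 s.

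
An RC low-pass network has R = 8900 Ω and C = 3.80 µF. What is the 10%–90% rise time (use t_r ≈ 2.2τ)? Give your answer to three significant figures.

τ = RC = 8900 × 3.80 µF = 0.0338 s.
t_r ≈ 2.2τ = 0.0744 s.

t_r ≈ 0.0744 s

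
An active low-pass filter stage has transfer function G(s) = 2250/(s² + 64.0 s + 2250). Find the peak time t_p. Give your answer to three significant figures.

Matching coefficients with s² + 2ζω_n s + ω_n² gives ω_n² = 2250 ⇒ ω_n = 47.4 rad/s, and ζ = 64.0/(2ω_n) = 0.675.
The damped frequency ω_d = ω_n√(1−ζ²) = 35.0 rad/s. Then t_p = π/ω_d = 0.0897 s.

t_p ≈ 0.0897 s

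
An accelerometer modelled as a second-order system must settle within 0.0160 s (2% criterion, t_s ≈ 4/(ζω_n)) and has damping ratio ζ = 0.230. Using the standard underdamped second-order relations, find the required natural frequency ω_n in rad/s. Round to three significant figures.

ω_n ≈ 1090 rad/s

Rearranging t_s ≈ 4/(ζω_n) gives ω_n = 4/(ζ·t_s) = 4/(0.230 × 0.0160) = 1090 rad/s.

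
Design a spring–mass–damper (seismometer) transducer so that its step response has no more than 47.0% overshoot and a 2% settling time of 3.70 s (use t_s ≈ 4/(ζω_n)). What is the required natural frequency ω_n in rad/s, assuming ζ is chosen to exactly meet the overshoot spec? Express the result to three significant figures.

Inverting the overshoot relation: ζ = |ln 0.470|/√(π² + ln²0.470) = 0.234.
From t_s ≈ 4/(ζω_n): ω_n = 4/(ζ·t_s) = 4/(0.234·3.70) = 4.63 rad/s.

ω_n ≈ 4.63 rad/s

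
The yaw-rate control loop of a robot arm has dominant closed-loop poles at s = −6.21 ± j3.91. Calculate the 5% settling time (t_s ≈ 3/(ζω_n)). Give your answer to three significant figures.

For poles at −σ ± jω_d, ζω_n = σ = 6.21, so t_s ≈ 3/σ = 0.483 s.

t_s ≈ 0.483 s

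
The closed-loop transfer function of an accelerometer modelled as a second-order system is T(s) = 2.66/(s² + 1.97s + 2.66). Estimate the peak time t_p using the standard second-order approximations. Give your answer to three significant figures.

Matching coefficients with s² + 2ζω_n s + ω_n² gives ω_n² = 2.66 ⇒ ω_n = 1.63 rad/s, and ζ = 1.97/(2ω_n) = 0.604.
ω_d = 1.63·√(1 − 0.604²) = 1.30 rad/s. Then t_p = π/ω_d = 2.42 s.

t_p ≈ 2.42 s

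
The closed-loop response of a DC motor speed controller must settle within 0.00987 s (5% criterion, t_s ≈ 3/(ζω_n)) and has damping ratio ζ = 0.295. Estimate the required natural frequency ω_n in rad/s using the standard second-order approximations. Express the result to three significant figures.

ω_n ≈ 1030 rad/s

Rearranging t_s ≈ 3/(ζω_n) gives ω_n = 3/(ζ·t_s) = 3/(0.295 × 0.00987) = 1030 rad/s.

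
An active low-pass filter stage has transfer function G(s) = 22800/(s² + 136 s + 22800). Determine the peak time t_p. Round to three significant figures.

t_p ≈ 0.0233 s

Matching coefficients with s² + 2ζω_n s + ω_n² gives ω_n² = 22800 ⇒ ω_n = 151 rad/s, and ζ = 136/(2ω_n) = 0.450.
ω_d = ω_n√(1−ζ²) = 135 rad/s. Then t_p = π/ω_d = 0.0233 s.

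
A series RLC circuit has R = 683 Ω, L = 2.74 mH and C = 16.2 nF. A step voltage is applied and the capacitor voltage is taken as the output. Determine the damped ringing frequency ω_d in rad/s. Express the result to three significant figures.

ω_d ≈ 83600 rad/s

For a series RLC circuit (capacitor voltage as output), ω_n = 1/√(LC) = 1/√(2.74 mH · 16.2 nF) = 150000 rad/s.
ζ = (R/2)·√(C/L) = (683/2)·√(16.2 nF/2.74 mH) = 0.830.
ω_d = 150000·√(1 − 0.830²) = 83600 rad/s.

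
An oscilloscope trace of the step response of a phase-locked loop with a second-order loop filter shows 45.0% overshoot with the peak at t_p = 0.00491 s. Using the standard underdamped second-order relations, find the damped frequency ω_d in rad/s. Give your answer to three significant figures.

ω_d ≈ 640 rad/s

t_p = π/ω_d, so ω_d = π/0.00491 = 640 rad/s.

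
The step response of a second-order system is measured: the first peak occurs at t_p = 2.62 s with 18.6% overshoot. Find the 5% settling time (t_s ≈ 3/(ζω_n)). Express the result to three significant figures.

ζ from %OS: ζ = |ln 0.186|/√(π²+ln²0.186) = 0.472.
t_p = π/ω_d ⇒ ω_d = 1.20 rad/s; then ω_n = ω_d/√(1−ζ²) = 1.36 rad/s.
t_s ≈ 3/(ζω_n) = 3/(0.472·1.36) = 4.67 s.

t_s ≈ 4.67 s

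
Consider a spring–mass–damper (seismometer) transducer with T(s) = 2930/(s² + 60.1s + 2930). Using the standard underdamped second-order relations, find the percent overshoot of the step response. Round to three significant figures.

Comparing the denominator to s² + 2ζω_n s + ω_n²: ω_n = √2930 = 54.1 rad/s, and 2ζω_n = 60.1 so ζ = 60.1/(2·54.1) = 0.555.
%OS = 100·exp(−πζ/√(1−ζ²)) = 12.3%.

%OS ≈ 12.3%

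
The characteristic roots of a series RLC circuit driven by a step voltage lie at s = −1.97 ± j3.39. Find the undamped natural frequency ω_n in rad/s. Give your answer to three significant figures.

|pole| = ω_n = √(1.97² + 3.39²) = 3.92 rad/s; ζ = cos θ = σ/ω_n = 0.502.

ω_n ≈ 3.92 rad/s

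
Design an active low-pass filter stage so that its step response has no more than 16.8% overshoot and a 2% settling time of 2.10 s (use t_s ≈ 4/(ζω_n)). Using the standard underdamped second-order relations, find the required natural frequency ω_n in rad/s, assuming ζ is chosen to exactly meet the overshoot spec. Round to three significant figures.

ζ = −ln(OS)/√(π² + (ln OS)²). With OS = 0.168, ln OS = −1.784 and ζ = 1.784/3.613 = 0.494.
From t_s ≈ 4/(ζω_n): ω_n = 4/(ζ·t_s) = 4/(0.494·2.10) = 3.86 rad/s.

ω_n ≈ 3.86 rad/s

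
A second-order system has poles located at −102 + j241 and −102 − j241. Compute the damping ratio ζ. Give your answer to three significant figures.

ζ ≈ 0.390

With σ = 102, ω_d = 241: ω_n = √(σ²+ω_d²) = 262 rad/s, ζ = σ/ω_n = 0.390.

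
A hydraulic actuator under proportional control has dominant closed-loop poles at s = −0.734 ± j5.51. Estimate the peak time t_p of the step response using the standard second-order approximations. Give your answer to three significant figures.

t_p ≈ 0.570 s

t_p = π/ω_d with ω_d = 5.51 (the imaginary part), so t_p = 0.570 s.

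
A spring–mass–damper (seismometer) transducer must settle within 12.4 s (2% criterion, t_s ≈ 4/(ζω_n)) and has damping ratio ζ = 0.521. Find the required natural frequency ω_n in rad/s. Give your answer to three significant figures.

ω_n ≈ 0.619 rad/s

Rearranging t_s ≈ 4/(ζω_n) gives ω_n = 4/(ζ·t_s) = 4/(0.521 × 12.4) = 0.619 rad/s.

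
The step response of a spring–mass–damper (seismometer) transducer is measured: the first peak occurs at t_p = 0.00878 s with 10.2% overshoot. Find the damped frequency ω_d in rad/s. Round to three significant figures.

ω_d ≈ 358 rad/s

t_p = π/ω_d, so ω_d = π/0.00878 = 358 rad/s.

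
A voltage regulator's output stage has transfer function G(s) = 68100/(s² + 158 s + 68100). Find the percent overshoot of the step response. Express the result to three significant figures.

%OS ≈ 36.9%

Comparing the denominator to s² + 2ζω_n s + ω_n²: ω_n = √68100 = 261 rad/s, and 2ζω_n = 158 so ζ = 158/(2·261) = 0.303.
%OS = 100 e^{−πζ/√(1−ζ²)} with ζ = 0.303 gives 36.9%.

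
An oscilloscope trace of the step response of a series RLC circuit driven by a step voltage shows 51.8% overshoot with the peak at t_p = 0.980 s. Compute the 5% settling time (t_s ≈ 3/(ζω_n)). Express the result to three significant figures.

The overshoot fixes ζ = −ln(OS)/√(π²+ln²(OS)) = 0.205.
From t_p = π/ω_d, ω_d = π/0.980 = 3.21 rad/s, so ω_n = ω_d/√(1−ζ²) = 3.28 rad/s.
t_s ≈ 3/(ζω_n) = 3/(0.205·3.28) = 4.47 s.

t_s ≈ 4.47 s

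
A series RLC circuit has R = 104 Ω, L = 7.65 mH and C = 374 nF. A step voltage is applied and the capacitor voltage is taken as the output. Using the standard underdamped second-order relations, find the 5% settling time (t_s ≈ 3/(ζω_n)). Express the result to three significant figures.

t_s ≈ 0.000441 s

For a series RLC circuit (capacitor voltage as output), ω_n = 1/√(LC) = 1/√(7.65 mH · 374 nF) = 18700 rad/s.
ζ = (R/2)·√(C/L) = (104/2)·√(374 nF/7.65 mH) = 0.364.
t_s ≈ 3/(ζω_n) = 0.000441 s.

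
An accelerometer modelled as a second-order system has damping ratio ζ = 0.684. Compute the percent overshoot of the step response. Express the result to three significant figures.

%OS ≈ 5.26%

For an underdamped second-order system, %OS = 100·exp(−πζ/√(1−ζ²)).
πζ/√(1−ζ²) = π·0.684/√(1−0.468) = 2.946, so %OS = 100·e^(−2.946) = 5.26%.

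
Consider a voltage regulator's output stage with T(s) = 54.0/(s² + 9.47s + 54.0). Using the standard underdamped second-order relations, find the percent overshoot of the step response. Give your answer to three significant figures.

%OS ≈ 7.09%

Matching coefficients with s² + 2ζω_n s + ω_n² gives ω_n² = 54.0 ⇒ ω_n = 7.35 rad/s, and ζ = 9.47/(2ω_n) = 0.644.
%OS = 100 e^{−πζ/√(1−ζ²)} with ζ = 0.644 gives 7.09%.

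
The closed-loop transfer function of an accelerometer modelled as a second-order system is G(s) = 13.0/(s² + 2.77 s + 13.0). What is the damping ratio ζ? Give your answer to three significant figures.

ζ ≈ 0.384

Comparing the denominator to s² + 2ζω_n s + ω_n²: ω_n = √13.0 = 3.61 rad/s, and 2ζω_n = 2.77 so ζ = 2.77/(2·3.61) = 0.384.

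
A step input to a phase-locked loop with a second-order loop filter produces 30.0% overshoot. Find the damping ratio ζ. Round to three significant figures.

Inverting the overshoot relation: ζ = |ln 0.300|/√(π² + ln²0.300) = 0.358.

ζ ≈ 0.358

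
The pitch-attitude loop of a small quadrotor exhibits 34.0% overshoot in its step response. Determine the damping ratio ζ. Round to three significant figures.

ζ ≈ 0.325

ζ = −ln(OS)/√(π² + (ln OS)²). With OS = 0.340, ln OS = −1.079 and ζ = 1.079/3.322 = 0.325.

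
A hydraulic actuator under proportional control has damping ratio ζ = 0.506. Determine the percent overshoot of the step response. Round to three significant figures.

%OS ≈ 15.8%

For an underdamped second-order system, %OS = 100·exp(−πζ/√(1−ζ²)).
πζ/√(1−ζ²) = π·0.506/√(1−0.256) = 1.843, so %OS = 100·e^(−1.843) = 15.8%.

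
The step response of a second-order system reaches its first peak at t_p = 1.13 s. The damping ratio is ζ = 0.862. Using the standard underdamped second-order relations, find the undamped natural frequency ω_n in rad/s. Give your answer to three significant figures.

ω_n ≈ 5.48 rad/s

Peak time t_p = π/ω_d, so ω_d = π/t_p = π/1.13 = 2.78 rad/s.
ω_n = ω_d/√(1−ζ²) = 2.78/√0.257 = 5.48 rad/s.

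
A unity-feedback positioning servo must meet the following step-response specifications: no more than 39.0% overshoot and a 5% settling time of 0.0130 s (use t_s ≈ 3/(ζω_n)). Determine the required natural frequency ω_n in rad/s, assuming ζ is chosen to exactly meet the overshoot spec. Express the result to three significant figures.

From %OS = 100·exp(−πζ/√(1−ζ²)), invert to get ζ = −ln(OS)/√(π² + ln²(OS)) with OS = 0.390.
−ln 0.390 = 0.9416, so ζ = 0.9416/√(π² + 0.8866) = 0.287.
Then ω_n = 3/(ζ t_s) = 3/(0.287 × 0.0130) = 804 rad/s.

ω_n ≈ 804 rad/s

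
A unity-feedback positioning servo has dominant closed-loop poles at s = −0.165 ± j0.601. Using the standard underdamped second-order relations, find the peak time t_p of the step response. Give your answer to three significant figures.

t_p = π/ω_d with ω_d = 0.601 (the imaginary part), so t_p = 5.23 s.

t_p ≈ 5.23 s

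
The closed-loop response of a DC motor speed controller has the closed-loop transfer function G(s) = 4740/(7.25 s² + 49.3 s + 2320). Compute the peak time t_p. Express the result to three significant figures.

t_p ≈ 0.179 s

Dividing through by 7.25: denominator becomes s² + 6.800 s + 320.0.
So ω_n = √320.0 = 17.9 rad/s and ζ = 6.800/(2·17.9) = 0.190.
ω_d = ω_n√(1−ζ²) = 17.6 rad/s. t_p = π/ω_d = 0.179 s.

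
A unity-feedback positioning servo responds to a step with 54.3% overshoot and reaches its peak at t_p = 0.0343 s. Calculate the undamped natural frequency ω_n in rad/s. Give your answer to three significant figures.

ω_n ≈ 93.3 rad/s

From the overshoot, ζ = −ln(OS)/√(π²+ln²(OS)) = 0.191.
From t_p = π/ω_d, ω_d = π/0.0343 = 91.6 rad/s, so ω_n = ω_d/√(1−ζ²) = 93.3 rad/s.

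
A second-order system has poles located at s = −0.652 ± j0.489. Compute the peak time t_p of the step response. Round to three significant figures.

t_p = π/ω_d with ω_d = 0.489 (the imaginary part), so t_p = 6.42 s.

t_p ≈ 6.42 s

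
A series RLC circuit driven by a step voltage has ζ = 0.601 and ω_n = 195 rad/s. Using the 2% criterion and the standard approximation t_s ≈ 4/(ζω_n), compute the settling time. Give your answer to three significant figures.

t_s ≈ 0.0341 s

t_s ≈ 4/(ζω_n) = 4/(0.601 × 195) = 0.0341 s.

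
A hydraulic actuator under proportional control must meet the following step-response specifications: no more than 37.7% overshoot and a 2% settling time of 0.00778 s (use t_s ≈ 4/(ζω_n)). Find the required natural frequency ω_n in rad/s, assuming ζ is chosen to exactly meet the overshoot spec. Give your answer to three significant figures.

ω_n ≈ 1730 rad/s

Inverting the overshoot relation: ζ = |ln 0.377|/√(π² + ln²0.377) = 0.297.
Then ω_n = 4/(ζ t_s) = 4/(0.297 × 0.00778) = 1730 rad/s.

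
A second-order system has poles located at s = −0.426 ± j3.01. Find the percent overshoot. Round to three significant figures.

%OS ≈ 64.1%

With σ = 0.426, ω_d = 3.01: ω_n = √(σ²+ω_d²) = 3.04 rad/s, ζ = σ/ω_n = 0.140.
%OS = 100 e^{−πζ/√(1−ζ²)} with ζ = 0.140 gives 64.1%.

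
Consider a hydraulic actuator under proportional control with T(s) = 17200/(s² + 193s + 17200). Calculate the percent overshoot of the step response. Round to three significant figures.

ω_n = √17200 = 131 rad/s; ζ = 193/(2·131) = 0.736.
%OS = 100·exp(−πζ/√(1−ζ²)) = 3.29%.

%OS ≈ 3.29%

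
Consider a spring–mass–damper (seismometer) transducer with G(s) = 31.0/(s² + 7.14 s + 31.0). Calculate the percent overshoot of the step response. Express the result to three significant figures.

%OS ≈ 7.24%

ω_n = √31.0 = 5.57 rad/s; ζ = 7.14/(2·5.57) = 0.641.
%OS = 100 e^{−πζ/√(1−ζ²)} with ζ = 0.641 gives 7.24%.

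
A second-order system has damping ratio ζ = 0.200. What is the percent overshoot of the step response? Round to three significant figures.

%OS ≈ 52.7%

For an underdamped second-order system, %OS = 100·exp(−πζ/√(1−ζ²)).
πζ/√(1−ζ²) = π·0.200/√(1−0.0400) = 0.6413, so %OS = 100·e^(−0.6413) = 52.7%.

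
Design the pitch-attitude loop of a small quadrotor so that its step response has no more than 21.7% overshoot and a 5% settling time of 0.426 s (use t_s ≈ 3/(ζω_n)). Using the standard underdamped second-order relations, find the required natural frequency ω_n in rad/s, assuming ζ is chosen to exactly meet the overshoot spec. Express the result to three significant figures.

ω_n ≈ 16.1 rad/s

ζ = −ln(OS)/√(π² + (ln OS)²). With OS = 0.217, ln OS = −1.528 and ζ = 1.528/3.493 = 0.437.
From t_s ≈ 3/(ζω_n): ω_n = 3/(ζ·t_s) = 3/(0.437·0.426) = 16.1 rad/s.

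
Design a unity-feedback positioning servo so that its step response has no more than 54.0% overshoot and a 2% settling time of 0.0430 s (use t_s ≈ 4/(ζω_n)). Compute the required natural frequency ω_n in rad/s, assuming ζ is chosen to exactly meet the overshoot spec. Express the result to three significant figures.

ω_n ≈ 483 rad/s

From %OS = 100·exp(−πζ/√(1−ζ²)), invert to get ζ = −ln(OS)/√(π² + ln²(OS)) with OS = 0.540.
−ln 0.540 = 0.6162, so ζ = 0.6162/√(π² + 0.3797) = 0.192.
From t_s ≈ 4/(ζω_n): ω_n = 4/(ζ·t_s) = 4/(0.192·0.0430) = 483 rad/s.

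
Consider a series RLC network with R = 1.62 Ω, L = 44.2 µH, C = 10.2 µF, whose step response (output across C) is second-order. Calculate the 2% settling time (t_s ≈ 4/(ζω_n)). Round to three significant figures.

t_s ≈ 0.000218 s

For a series RLC circuit (capacitor voltage as output), ω_n = 1/√(LC) = 1/√(44.2 µH · 10.2 µF) = 47100 rad/s.
ζ = (R/2)·√(C/L) = (1.62/2)·√(10.2 µF/44.2 µH) = 0.389.
t_s ≈ 4/(ζω_n) = 0.000218 s.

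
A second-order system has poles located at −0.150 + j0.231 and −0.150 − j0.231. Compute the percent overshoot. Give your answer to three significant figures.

%OS ≈ 13.0%

With σ = 0.150, ω_d = 0.231: ω_n = √(σ²+ω_d²) = 0.275 rad/s, ζ = σ/ω_n = 0.545.
%OS = 100 e^{−πζ/√(1−ζ²)} with ζ = 0.545 gives 13.0%.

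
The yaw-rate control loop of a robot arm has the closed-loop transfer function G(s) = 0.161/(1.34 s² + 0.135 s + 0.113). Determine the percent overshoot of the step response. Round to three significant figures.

%OS ≈ 57.5%

Dividing through by 1.34: denominator becomes s² + 0.1007 s + 0.08433.
So ω_n = √0.08433 = 0.290 rad/s and ζ = 0.1007/(2·0.290) = 0.173.
%OS = 100·exp(−πζ/√(1−ζ²)) = 57.5%.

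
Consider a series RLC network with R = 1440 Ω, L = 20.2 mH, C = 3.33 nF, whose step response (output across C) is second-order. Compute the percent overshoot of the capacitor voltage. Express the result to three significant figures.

%OS ≈ 38.3%

For a series RLC circuit (capacitor voltage as output), ω_n = 1/√(LC) = 1/√(20.2 mH · 3.33 nF) = 122000 rad/s.
ζ = (R/2)·√(C/L) = (1440/2)·√(3.33 nF/20.2 mH) = 0.292.
%OS = 100·exp(−πζ/√(1−ζ²)) = 38.3%.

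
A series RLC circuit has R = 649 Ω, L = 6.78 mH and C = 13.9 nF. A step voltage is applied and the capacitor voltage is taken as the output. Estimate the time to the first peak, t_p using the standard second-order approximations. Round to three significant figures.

t_p ≈ 0.0000344 s

For a series RLC circuit (capacitor voltage as output), ω_n = 1/√(LC) = 1/√(6.78 mH · 13.9 nF) = 103000 rad/s.
ζ = (R/2)·√(C/L) = (649/2)·√(13.9 nF/6.78 mH) = 0.465.
The damped frequency ω_d = ω_n√(1−ζ²) = 91200 rad/s. t_p = π/ω_d = 0.0000344 s.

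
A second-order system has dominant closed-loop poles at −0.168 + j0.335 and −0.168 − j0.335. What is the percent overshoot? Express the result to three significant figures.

|pole| = ω_n = √(0.168² + 0.335²) = 0.375 rad/s; ζ = cos θ = σ/ω_n = 0.448.
Overshoot: exp(−π·0.448/√(1−0.448²)) = 0.207, i.e. 20.7%.

%OS ≈ 20.7%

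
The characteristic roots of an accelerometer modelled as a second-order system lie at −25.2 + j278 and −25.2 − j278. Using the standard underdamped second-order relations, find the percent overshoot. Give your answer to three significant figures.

%OS ≈ 75.2%

|pole| = ω_n = √(25.2² + 278²) = 279 rad/s; ζ = cos θ = σ/ω_n = 0.0903.
%OS = 100 e^{−πζ/√(1−ζ²)} with ζ = 0.0903 gives 75.2%.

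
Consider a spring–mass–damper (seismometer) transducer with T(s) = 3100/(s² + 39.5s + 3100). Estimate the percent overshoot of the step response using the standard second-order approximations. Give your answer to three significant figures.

ω_n = √3100 = 55.7 rad/s; ζ = 39.5/(2·55.7) = 0.355.
Overshoot: exp(−π·0.355/√(1−0.355²)) = 0.304, i.e. 30.4%.

%OS ≈ 30.4%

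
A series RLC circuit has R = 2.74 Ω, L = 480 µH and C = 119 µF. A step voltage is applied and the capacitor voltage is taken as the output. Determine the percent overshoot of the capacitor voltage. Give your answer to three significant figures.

%OS ≈ 5.34%

For a series RLC circuit (capacitor voltage as output), ω_n = 1/√(LC) = 1/√(480 µH · 119 µF) = 4180 rad/s.
ζ = (R/2)·√(C/L) = (2.74/2)·√(119 µF/480 µH) = 0.682.
%OS = 100 e^{−πζ/√(1−ζ²)} with ζ = 0.682 gives 5.34%.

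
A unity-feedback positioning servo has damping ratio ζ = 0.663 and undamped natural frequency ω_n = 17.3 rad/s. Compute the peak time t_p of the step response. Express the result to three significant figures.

t_p ≈ 0.243 s

The damped frequency is ω_d = ω_n√(1−ζ²) = 17.3·√(1−0.440) = 13.0 rad/s.
Peak time t_p = π/ω_d = π/13.0 = 0.243 s.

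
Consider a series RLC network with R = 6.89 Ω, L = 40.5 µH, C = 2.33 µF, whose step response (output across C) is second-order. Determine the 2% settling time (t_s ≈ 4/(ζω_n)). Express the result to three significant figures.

For a series RLC circuit (capacitor voltage as output), ω_n = 1/√(LC) = 1/√(40.5 µH · 2.33 µF) = 103000 rad/s.
ζ = (R/2)·√(C/L) = (6.89/2)·√(2.33 µF/40.5 µH) = 0.826.
t_s ≈ 4/(ζω_n) = 0.0000470 s.

t_s ≈ 0.0000470 s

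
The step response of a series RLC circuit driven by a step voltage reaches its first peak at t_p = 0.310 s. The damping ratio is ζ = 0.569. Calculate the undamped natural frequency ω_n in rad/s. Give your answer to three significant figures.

ω_n ≈ 12.3 rad/s

Peak time t_p = π/ω_d, so ω_d = π/t_p = π/0.310 = 10.1 rad/s.
ω_n = ω_d/√(1−ζ²) = 10.1/√0.676 = 12.3 rad/s.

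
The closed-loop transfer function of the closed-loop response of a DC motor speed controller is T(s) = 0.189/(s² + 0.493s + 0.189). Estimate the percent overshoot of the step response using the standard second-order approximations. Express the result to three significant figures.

Comparing the denominator to s² + 2ζω_n s + ω_n²: ω_n = √0.189 = 0.435 rad/s, and 2ζω_n = 0.493 so ζ = 0.493/(2·0.435) = 0.567.
%OS = 100·exp(−πζ/√(1−ζ²)) = 11.5%.

%OS ≈ 11.5%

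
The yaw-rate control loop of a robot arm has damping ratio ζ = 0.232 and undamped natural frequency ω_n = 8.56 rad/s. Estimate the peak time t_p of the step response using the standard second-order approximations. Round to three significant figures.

The damped frequency is ω_d = ω_n√(1−ζ²) = 8.56·√(1−0.0538) = 8.33 rad/s.
Peak time t_p = π/ω_d = π/8.33 = 0.377 s.

t_p ≈ 0.377 s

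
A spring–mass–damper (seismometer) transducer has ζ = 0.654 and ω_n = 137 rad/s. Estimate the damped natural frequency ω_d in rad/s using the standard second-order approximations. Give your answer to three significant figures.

ω_d = ω_n√(1−ζ²) = 137·√0.572 = 104 rad/s.

ω_d ≈ 104 rad/s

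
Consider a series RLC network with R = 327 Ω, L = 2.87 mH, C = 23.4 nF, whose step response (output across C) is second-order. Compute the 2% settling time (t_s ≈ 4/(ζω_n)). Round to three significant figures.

t_s ≈ 0.0000702 s

For a series RLC circuit (capacitor voltage as output), ω_n = 1/√(LC) = 1/√(2.87 mH · 23.4 nF) = 122000 rad/s.
ζ = (R/2)·√(C/L) = (327/2)·√(23.4 nF/2.87 mH) = 0.467.
t_s ≈ 4/(ζω_n) = 0.0000702 s.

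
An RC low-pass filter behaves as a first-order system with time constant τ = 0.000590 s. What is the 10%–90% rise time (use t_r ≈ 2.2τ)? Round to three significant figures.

t_r ≈ 0.00130 s

t_r ≈ 2.2τ = 0.00130 s.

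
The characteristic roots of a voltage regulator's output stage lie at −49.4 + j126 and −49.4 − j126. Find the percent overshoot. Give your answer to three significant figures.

%OS ≈ 29.2%

The poles are at −σ ± jω_d with σ = 49.4 and ω_d = 126, so ω_n = √(σ²+ω_d²) = 135 rad/s and ζ = σ/ω_n = 0.365.
%OS = 100·exp(−πζ/√(1−ζ²)) = 29.2%.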